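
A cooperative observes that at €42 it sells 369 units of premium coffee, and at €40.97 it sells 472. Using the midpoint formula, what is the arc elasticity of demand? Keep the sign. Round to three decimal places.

ΔQ = 472 − 369 = 103; ΔP = 40.97 − 42 = -1.03.
Midpoints: P̄ = 41.48, Q̄ = 420.5.
ε = (ΔQ/ΔP)(P̄/Q̄) = (103/-1.03)(41.48/420.5).

-9.866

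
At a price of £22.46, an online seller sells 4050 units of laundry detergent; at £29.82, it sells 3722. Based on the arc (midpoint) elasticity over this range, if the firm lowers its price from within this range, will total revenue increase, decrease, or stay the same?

Arc ε = (-328/7.36)(26.14/3886.0) ≈ -0.300.
|ε| = 0.30 < 1, so demand is inelastic. A price cut therefore reduces total revenue.

decrease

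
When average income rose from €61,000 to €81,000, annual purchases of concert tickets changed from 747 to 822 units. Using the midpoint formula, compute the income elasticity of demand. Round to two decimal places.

ΔQ = 75, ΔI = 20000. Midpoints: Ī = 71,000, Q̄ = 784.5.
ε_I = (ΔQ/ΔI)(Ī/Q̄) = (75/20000)(71000/784.5).

0.34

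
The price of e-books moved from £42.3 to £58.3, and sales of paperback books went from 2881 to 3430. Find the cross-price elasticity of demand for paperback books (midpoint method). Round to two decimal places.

0.55

ΔQ_x = 3430 − 2881 = 549; ΔP_y = 58.3 − 42.3 = 16.
Midpoints: P̄_y = 50.30, Q̄_x = 3155.5.
ε_xy = (ΔQ_x/ΔP_y)(P̄_y/Q̄_x) = (549/16)(50.30/3155.5).
ε_xy > 0, so the goods are substitutes.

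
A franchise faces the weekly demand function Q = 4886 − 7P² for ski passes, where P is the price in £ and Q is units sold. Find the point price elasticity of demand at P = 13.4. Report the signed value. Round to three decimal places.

-0.693

At P = 13.4, Q = 3629.080.
dQ/dP = −14P = -187.600.
ε = (dQ/dP)(P/Q) = (-187.600)(13.4/3629.080).
|ε| < 1, so demand is inelastic at this price.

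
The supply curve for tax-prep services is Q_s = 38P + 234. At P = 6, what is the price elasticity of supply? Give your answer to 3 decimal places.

At P = 6, Q_s = 462.
dQ_s/dP = 38.
ε_s = (dQ_s/dP)(P/Q_s) = (38)(6/462).

0.494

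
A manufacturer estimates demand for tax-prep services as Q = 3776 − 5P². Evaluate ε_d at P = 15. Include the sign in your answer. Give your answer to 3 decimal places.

-0.849

At P = 15, Q = 2651.
dQ/dP = −10P = -150.
ε = (dQ/dP)(P/Q) = (-150)(15/2651).
|ε| < 1, so demand is inelastic at this price.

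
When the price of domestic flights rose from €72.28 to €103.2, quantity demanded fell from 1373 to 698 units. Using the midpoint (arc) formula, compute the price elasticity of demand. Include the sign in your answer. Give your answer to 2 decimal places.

-1.85

ΔQ = 698 − 1373 = -675; ΔP = 103.2 − 72.28 = 30.92.
Midpoints: P̄ = 87.74, Q̄ = 1035.5.
ε = (ΔQ/ΔP)(P̄/Q̄) = (-675/30.92)(87.74/1035.5).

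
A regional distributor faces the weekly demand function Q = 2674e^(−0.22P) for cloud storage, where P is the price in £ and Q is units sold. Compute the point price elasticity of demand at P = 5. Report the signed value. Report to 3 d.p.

At P = 5, Q = 890.097.
dQ/dP = −0.22·2674e^(−0.22P) = −0.22Q = -195.821.
ε = (dQ/dP)(P/Q) = (-195.821)(5/890.097).

-1.100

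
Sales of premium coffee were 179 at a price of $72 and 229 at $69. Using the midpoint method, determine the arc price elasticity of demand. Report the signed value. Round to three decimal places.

-5.760

ΔQ = 229 − 179 = 50; ΔP = 69 − 72 = -3.
Midpoints: P̄ = 70.50, Q̄ = 204.0.
ε = (ΔQ/ΔP)(P̄/Q̄) = (50/-3)(70.50/204.0).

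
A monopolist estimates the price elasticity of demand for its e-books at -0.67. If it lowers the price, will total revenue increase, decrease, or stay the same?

decrease

|ε| = 0.67 < 1, so demand is inelastic. A price cut therefore reduces total revenue.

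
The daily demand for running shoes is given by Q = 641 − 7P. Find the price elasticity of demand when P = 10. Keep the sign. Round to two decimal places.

-0.12

At P = 10, Q = 571.
dQ/dP = −7.
ε = (dQ/dP)(P/Q) = (-7)(10/571).
|ε| < 1, so demand is inelastic at this price.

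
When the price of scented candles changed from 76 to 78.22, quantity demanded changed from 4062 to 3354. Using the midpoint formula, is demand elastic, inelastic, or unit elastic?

elastic

Arc ε ≈ -6.632.
|ε| = 6.63 > 1.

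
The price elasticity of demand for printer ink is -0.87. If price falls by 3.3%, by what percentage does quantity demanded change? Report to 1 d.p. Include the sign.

2.9%

%ΔQ ≈ ε × %ΔP = (-0.87)(-3.3%) = 2.87%.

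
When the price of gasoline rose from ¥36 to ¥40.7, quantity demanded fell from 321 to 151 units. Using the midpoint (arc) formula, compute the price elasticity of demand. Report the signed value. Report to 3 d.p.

-5.878

ΔQ = 151 − 321 = -170; ΔP = 40.7 − 36 = 4.7.
Midpoints: P̄ = 38.35, Q̄ = 236.0.
ε = (ΔQ/ΔP)(P̄/Q̄) = (-170/4.7)(38.35/236.0).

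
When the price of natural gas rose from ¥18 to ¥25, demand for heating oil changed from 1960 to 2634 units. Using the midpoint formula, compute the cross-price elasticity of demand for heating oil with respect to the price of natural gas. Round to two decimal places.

0.90

ΔQ_x = 2634 − 1960 = 674; ΔP_y = 25 − 18 = 7.
Midpoints: P̄_y = 21.50, Q̄_x = 2297.0.
ε_xy = (ΔQ_x/ΔP_y)(P̄_y/Q̄_x) = (674/7)(21.50/2297.0).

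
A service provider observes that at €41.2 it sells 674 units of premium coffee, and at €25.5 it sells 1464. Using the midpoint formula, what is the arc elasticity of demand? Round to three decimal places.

ΔQ = 1464 − 674 = 790; ΔP = 25.5 − 41.2 = -15.7.
Midpoints: P̄ = 33.35, Q̄ = 1069.0.
ε = (ΔQ/ΔP)(P̄/Q̄) = (790/-15.7)(33.35/1069.0).

-1.570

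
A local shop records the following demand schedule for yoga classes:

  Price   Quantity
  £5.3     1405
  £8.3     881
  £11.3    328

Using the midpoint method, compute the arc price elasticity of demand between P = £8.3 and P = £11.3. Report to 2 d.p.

At P = 8.3, Q = 881; at P = 11.3, Q = 328.
ΔQ = -553, ΔP = 3.0. Midpoints: P̄ = 9.80, Q̄ = 604.5.
ε = (ΔQ/ΔP)(P̄/Q̄) = (-553/3.0)(9.80/604.5).

-2.99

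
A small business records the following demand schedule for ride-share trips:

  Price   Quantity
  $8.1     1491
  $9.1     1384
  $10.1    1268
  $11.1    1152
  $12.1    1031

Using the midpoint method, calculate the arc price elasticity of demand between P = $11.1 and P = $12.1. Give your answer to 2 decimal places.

At P = 11.1, Q = 1152; at P = 12.1, Q = 1031.
ΔQ = -121, ΔP = 1.0. Midpoints: P̄ = 11.60, Q̄ = 1091.5.
ε = (ΔQ/ΔP)(P̄/Q̄) = (-121/1.0)(11.60/1091.5).

-1.29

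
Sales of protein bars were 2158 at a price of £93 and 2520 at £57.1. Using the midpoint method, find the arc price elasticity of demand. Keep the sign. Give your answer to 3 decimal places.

-0.324

ΔQ = 2520 − 2158 = 362; ΔP = 57.1 − 93 = -35.9.
Midpoints: P̄ = 75.05, Q̄ = 2339.0.
ε = (ΔQ/ΔP)(P̄/Q̄) = (362/-35.9)(75.05/2339.0).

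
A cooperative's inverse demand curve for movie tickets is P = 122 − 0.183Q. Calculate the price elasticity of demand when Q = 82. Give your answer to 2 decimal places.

-7.13

At Q = 82, P = 122 − 0.183(82) = 106.99.
dP/dQ = −0.183, so dQ/dP = 1/(−0.183) = -5.464.
ε = (dQ/dP)(P/Q) = (-5.464)(106.99/82).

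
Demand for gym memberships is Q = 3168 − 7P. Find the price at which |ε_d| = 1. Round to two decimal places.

For linear demand Q = a − bP, ε = −bP/(a − bP). |ε| = 1 when bP = a − bP, i.e. P = a/(2b).
P = 3168/(2·7) = 3168/14 = 226.2857.

226.29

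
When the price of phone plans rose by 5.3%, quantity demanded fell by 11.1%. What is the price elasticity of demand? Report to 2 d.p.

-2.09

ε = %ΔQ / %ΔP = (-11.1)/(5.3) = -2.094.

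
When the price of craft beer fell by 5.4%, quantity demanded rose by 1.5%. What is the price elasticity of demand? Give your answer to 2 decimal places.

-0.28

ε = %ΔQ / %ΔP = (1.5)/(-5.4) = -0.278.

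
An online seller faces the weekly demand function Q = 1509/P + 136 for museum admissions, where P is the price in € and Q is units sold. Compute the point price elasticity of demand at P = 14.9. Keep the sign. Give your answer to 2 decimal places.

At P = 14.9, Q = 237.275.
dQ/dP = −1509/P² = -6.797.
ε = (dQ/dP)(P/Q) = (-6.797)(14.9/237.275).

-0.43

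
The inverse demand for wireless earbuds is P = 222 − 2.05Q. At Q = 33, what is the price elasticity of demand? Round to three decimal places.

At Q = 33, P = 222 − 2.05(33) = 154.35.
dP/dQ = −2.05, so dQ/dP = 1/(−2.05) = -0.488.
ε = (dQ/dP)(P/Q) = (-0.488)(154.35/33).

-2.282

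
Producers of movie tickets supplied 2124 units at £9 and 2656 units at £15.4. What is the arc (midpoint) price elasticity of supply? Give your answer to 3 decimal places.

ΔQ = 2656 − 2124 = 532; ΔP = 15.4 − 9 = 6.4.
Midpoints: P̄ = 12.20, Q̄ = 2390.0.
ε_s = (ΔQ/ΔP)(P̄/Q̄) = (532/6.4)(12.20/2390.0).

0.424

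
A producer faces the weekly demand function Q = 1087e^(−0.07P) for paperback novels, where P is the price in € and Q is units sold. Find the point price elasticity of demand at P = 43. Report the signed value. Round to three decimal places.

At P = 43, Q = 53.580.
dQ/dP = −0.07·1087e^(−0.07P) = −0.07Q = -3.751.
ε = (dQ/dP)(P/Q) = (-3.751)(43/53.580).

-3.010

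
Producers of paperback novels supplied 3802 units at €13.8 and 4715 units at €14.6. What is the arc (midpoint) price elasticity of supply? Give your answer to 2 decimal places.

ΔQ = 4715 − 3802 = 913; ΔP = 14.6 − 13.8 = 0.8.
Midpoints: P̄ = 14.20, Q̄ = 4258.5.
ε_s = (ΔQ/ΔP)(P̄/Q̄) = (913/0.8)(14.20/4258.5).

3.81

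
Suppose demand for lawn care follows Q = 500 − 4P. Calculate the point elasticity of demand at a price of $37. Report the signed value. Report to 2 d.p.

At P = 37, Q = 352.
dQ/dP = −4.
ε = (dQ/dP)(P/Q) = (-4)(37/352).

-0.42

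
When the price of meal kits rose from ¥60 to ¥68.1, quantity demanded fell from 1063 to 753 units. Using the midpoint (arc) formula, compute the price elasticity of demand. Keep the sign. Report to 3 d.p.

-2.700

ΔQ = 753 − 1063 = -310; ΔP = 68.1 − 60 = 8.1.
Midpoints: P̄ = 64.05, Q̄ = 908.0.
ε = (ΔQ/ΔP)(P̄/Q̄) = (-310/8.1)(64.05/908.0).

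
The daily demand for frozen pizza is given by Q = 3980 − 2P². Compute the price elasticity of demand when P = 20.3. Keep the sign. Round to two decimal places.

At P = 20.3, Q = 3155.820.
dQ/dP = −4P = -81.200.
ε = (dQ/dP)(P/Q) = (-81.200)(20.3/3155.820).
|ε| < 1, so demand is inelastic at this price.

-0.52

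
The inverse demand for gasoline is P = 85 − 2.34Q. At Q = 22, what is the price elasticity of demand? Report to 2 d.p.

-0.65

At Q = 22, P = 85 − 2.34(22) = 33.52.
dP/dQ = −2.34, so dQ/dP = 1/(−2.34) = -0.427.
ε = (dQ/dP)(P/Q) = (-0.427)(33.52/22).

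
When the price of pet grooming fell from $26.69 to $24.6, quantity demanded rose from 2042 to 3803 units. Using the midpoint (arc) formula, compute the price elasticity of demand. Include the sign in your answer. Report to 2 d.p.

ΔQ = 3803 − 2042 = 1761; ΔP = 24.6 − 26.69 = -2.09.
Midpoints: P̄ = 25.65, Q̄ = 2922.5.
ε = (ΔQ/ΔP)(P̄/Q̄) = (1761/-2.09)(25.65/2922.5).

-7.39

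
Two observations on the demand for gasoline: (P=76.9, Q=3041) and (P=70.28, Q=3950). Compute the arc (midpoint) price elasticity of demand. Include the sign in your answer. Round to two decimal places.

ΔQ = 3950 − 3041 = 909; ΔP = 70.28 − 76.9 = -6.62.
Midpoints: P̄ = 73.59, Q̄ = 3495.5.
ε = (ΔQ/ΔP)(P̄/Q̄) = (909/-6.62)(73.59/3495.5).

-2.89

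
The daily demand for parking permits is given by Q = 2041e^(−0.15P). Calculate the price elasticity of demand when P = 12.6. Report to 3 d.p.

-1.890

At P = 12.6, Q = 308.338.
dQ/dP = −0.15·2041e^(−0.15P) = −0.15Q = -46.251.
ε = (dQ/dP)(P/Q) = (-46.251)(12.6/308.338).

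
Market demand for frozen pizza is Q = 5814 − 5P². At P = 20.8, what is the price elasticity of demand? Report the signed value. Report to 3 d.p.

At P = 20.8, Q = 3650.800.
dQ/dP = −10P = -208.
ε = (dQ/dP)(P/Q) = (-208)(20.8/3650.800).
|ε| > 1, so demand is elastic at this price.

-1.185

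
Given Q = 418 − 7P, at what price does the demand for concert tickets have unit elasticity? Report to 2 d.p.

29.86

For linear demand Q = a − bP, ε = −bP/(a − bP). |ε| = 1 when bP = a − bP, i.e. P = a/(2b).
P = 418/(2·7) = 418/14 = 29.8571.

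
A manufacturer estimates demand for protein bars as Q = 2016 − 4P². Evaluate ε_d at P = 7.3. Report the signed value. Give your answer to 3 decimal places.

At P = 7.3, Q = 1802.840.
dQ/dP = −8P = -58.400.
ε = (dQ/dP)(P/Q) = (-58.400)(7.3/1802.840).

-0.236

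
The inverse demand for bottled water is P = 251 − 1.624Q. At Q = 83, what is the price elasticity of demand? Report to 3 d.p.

-0.862

At Q = 83, P = 251 − 1.624(83) = 116.21.
dP/dQ = −1.624, so dQ/dP = 1/(−1.624) = -0.616.
ε = (dQ/dP)(P/Q) = (-0.616)(116.21/83).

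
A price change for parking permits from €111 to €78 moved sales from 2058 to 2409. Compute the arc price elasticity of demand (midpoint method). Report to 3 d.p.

ΔQ = 2409 − 2058 = 351; ΔP = 78 − 111 = -33.
Midpoints: P̄ = 94.50, Q̄ = 2233.5.
ε = (ΔQ/ΔP)(P̄/Q̄) = (351/-33)(94.50/2233.5).

-0.450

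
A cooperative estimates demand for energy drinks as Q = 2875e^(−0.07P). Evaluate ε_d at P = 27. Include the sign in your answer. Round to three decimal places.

At P = 27, Q = 434.331.
dQ/dP = −0.07·2875e^(−0.07P) = −0.07Q = -30.403.
ε = (dQ/dP)(P/Q) = (-30.403)(27/434.331).
|ε| > 1, so demand is elastic at this price.

-1.890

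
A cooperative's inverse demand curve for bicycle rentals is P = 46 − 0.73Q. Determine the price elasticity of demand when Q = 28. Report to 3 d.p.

-1.250

At Q = 28, P = 46 − 0.73(28) = 25.56.
dP/dQ = −0.73, so dQ/dP = 1/(−0.73) = -1.370.
ε = (dQ/dP)(P/Q) = (-1.370)(25.56/28).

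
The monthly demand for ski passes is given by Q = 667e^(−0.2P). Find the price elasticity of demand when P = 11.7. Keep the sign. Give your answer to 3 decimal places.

-2.340

At P = 11.7, Q = 64.251.
dQ/dP = −0.2·667e^(−0.2P) = −0.2Q = -12.850.
ε = (dQ/dP)(P/Q) = (-12.850)(11.7/64.251).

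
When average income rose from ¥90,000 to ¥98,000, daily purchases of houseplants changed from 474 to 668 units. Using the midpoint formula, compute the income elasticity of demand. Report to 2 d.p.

ΔQ = 194, ΔI = 8000. Midpoints: Ī = 94,000, Q̄ = 571.0.
ε_I = (ΔQ/ΔI)(Ī/Q̄) = (194/8000)(94000/571.0).
ε_I > 0, so the good is normal.

3.99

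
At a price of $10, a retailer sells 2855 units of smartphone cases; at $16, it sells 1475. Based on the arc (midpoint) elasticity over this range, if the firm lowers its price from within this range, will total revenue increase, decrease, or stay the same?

increase

Arc ε = (-1380/6)(13.00/2165.0) ≈ -1.381.
|ε| = 1.38 > 1, so demand is elastic. A price cut therefore raises total revenue.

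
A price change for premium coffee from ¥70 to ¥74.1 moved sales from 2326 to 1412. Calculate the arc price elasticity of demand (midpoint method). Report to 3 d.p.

ΔQ = 1412 − 2326 = -914; ΔP = 74.1 − 70 = 4.1.
Midpoints: P̄ = 72.05, Q̄ = 1869.0.
ε = (ΔQ/ΔP)(P̄/Q̄) = (-914/4.1)(72.05/1869.0).

-8.594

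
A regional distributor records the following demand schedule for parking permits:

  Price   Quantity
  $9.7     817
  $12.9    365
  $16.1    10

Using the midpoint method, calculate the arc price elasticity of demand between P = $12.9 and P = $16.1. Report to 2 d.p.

At P = 12.9, Q = 365; at P = 16.1, Q = 10.
ΔQ = -355, ΔP = 3.2. Midpoints: P̄ = 14.50, Q̄ = 187.5.
ε = (ΔQ/ΔP)(P̄/Q̄) = (-355/3.2)(14.50/187.5).

-8.58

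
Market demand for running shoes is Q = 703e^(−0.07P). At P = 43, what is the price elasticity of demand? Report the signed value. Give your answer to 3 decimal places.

-3.010

At P = 43, Q = 34.652.
dQ/dP = −0.07·703e^(−0.07P) = −0.07Q = -2.426.
ε = (dQ/dP)(P/Q) = (-2.426)(43/34.652).
|ε| > 1, so demand is elastic at this price.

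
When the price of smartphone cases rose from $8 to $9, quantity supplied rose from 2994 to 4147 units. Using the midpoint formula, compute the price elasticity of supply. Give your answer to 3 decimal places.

ΔQ = 4147 − 2994 = 1153; ΔP = 9 − 8 = 1.
Midpoints: P̄ = 8.50, Q̄ = 3570.5.
ε_s = (ΔQ/ΔP)(P̄/Q̄) = (1153/1)(8.50/3570.5).

2.745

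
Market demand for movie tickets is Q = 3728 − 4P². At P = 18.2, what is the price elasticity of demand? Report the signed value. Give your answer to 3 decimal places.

-1.103

At P = 18.2, Q = 2403.040.
dQ/dP = −8P = -145.600.
ε = (dQ/dP)(P/Q) = (-145.600)(18.2/2403.040).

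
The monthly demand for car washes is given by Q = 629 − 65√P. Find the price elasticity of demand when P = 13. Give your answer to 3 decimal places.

At P = 13, Q = 394.639.
dQ/dP = −65/(2√P) = -9.014.
ε = (dQ/dP)(P/Q) = (-9.014)(13/394.639).
|ε| < 1, so demand is inelastic at this price.

-0.297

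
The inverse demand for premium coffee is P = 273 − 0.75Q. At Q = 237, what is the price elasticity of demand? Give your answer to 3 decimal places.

-0.536

At Q = 237, P = 273 − 0.75(237) = 95.25.
dP/dQ = −0.75, so dQ/dP = 1/(−0.75) = -1.333.
ε = (dQ/dP)(P/Q) = (-1.333)(95.25/237).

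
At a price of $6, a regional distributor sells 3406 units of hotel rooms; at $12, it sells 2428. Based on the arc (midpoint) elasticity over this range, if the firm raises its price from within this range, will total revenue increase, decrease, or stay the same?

increase

Arc ε = (-978/6)(9.00/2917.0) ≈ -0.503.
|ε| = 0.50 < 1, so demand is inelastic. A price rise therefore raises total revenue.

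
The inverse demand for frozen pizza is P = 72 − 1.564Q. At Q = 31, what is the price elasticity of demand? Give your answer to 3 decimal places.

-0.485

At Q = 31, P = 72 − 1.564(31) = 23.52.
dP/dQ = −1.564, so dQ/dP = 1/(−1.564) = -0.639.
ε = (dQ/dP)(P/Q) = (-0.639)(23.52/31).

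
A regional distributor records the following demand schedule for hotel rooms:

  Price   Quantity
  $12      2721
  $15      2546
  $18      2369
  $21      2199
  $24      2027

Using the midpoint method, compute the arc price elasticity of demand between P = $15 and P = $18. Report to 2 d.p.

-0.40

At P = 15, Q = 2546; at P = 18, Q = 2369.
ΔQ = -177, ΔP = 3. Midpoints: P̄ = 16.50, Q̄ = 2457.5.
ε = (ΔQ/ΔP)(P̄/Q̄) = (-177/3)(16.50/2457.5).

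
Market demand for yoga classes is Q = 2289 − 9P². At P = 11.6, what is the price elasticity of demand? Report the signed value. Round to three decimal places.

At P = 11.6, Q = 1077.960.
dQ/dP = −18P = -208.800.
ε = (dQ/dP)(P/Q) = (-208.800)(11.6/1077.960).

-2.247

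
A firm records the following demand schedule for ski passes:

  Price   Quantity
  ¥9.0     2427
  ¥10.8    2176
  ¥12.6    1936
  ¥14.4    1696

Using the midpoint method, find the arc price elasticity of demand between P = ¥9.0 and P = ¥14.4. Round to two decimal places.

At P = 9.0, Q = 2427; at P = 14.4, Q = 1696.
ΔQ = -731, ΔP = 5.4. Midpoints: P̄ = 11.70, Q̄ = 2061.5.
ε = (ΔQ/ΔP)(P̄/Q̄) = (-731/5.4)(11.70/2061.5).

-0.77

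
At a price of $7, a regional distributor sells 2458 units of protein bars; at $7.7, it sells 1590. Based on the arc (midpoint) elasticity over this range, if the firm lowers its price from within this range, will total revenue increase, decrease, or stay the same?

Arc ε = (-868/0.7)(7.35/2024.0) ≈ -4.503.
|ε| = 4.50 > 1, so demand is elastic. A price cut therefore raises total revenue.

increase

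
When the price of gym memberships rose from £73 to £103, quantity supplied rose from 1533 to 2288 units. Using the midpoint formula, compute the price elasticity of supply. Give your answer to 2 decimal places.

1.16

ΔQ = 2288 − 1533 = 755; ΔP = 103 − 73 = 30.
Midpoints: P̄ = 88.00, Q̄ = 1910.5.
ε_s = (ΔQ/ΔP)(P̄/Q̄) = (755/30)(88.00/1910.5).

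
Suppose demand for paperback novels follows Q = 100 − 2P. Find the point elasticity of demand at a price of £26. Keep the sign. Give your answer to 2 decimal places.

At P = 26, Q = 48.
dQ/dP = −2.
ε = (dQ/dP)(P/Q) = (-2)(26/48).
|ε| > 1, so demand is elastic at this price.

-1.08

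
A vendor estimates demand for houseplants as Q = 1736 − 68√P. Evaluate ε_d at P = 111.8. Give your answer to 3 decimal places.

At P = 111.8, Q = 1016.998.
dQ/dP = −68/(2√P) = -3.216.
ε = (dQ/dP)(P/Q) = (-3.216)(111.8/1016.998).

-0.353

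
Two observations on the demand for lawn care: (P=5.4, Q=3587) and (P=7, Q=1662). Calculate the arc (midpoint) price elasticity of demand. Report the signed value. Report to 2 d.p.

ΔQ = 1662 − 3587 = -1925; ΔP = 7 − 5.4 = 1.6.
Midpoints: P̄ = 6.20, Q̄ = 2624.5.
ε = (ΔQ/ΔP)(P̄/Q̄) = (-1925/1.6)(6.20/2624.5).

-2.84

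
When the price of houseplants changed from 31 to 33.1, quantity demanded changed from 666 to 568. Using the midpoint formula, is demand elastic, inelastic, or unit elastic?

Arc ε ≈ -2.424.
|ε| = 2.42 > 1.

elastic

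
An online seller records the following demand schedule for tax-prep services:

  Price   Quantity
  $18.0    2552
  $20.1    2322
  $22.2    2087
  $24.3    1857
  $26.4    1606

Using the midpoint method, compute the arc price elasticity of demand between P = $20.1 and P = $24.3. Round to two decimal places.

-1.18

At P = 20.1, Q = 2322; at P = 24.3, Q = 1857.
ΔQ = -465, ΔP = 4.2. Midpoints: P̄ = 22.20, Q̄ = 2089.5.
ε = (ΔQ/ΔP)(P̄/Q̄) = (-465/4.2)(22.20/2089.5).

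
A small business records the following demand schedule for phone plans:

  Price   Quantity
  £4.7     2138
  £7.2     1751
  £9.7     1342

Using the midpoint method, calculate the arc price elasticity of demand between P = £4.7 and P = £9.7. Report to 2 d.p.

At P = 4.7, Q = 2138; at P = 9.7, Q = 1342.
ΔQ = -796, ΔP = 5.0. Midpoints: P̄ = 7.20, Q̄ = 1740.0.
ε = (ΔQ/ΔP)(P̄/Q̄) = (-796/5.0)(7.20/1740.0).

-0.66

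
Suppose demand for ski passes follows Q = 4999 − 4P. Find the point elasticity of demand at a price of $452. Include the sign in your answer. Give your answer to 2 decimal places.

At P = 452, Q = 3191.
dQ/dP = −4.
ε = (dQ/dP)(P/Q) = (-4)(452/3191).

-0.57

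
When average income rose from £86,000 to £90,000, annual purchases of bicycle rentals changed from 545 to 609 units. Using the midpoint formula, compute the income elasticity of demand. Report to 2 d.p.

ΔQ = 64, ΔI = 4000. Midpoints: Ī = 88,000, Q̄ = 577.0.
ε_I = (ΔQ/ΔI)(Ī/Q̄) = (64/4000)(88000/577.0).

2.44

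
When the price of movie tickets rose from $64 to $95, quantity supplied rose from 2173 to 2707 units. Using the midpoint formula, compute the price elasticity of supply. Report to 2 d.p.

0.56

ΔQ = 2707 − 2173 = 534; ΔP = 95 − 64 = 31.
Midpoints: P̄ = 79.50, Q̄ = 2440.0.
ε_s = (ΔQ/ΔP)(P̄/Q̄) = (534/31)(79.50/2440.0).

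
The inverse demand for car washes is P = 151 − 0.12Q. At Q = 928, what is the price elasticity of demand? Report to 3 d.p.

-0.356

At Q = 928, P = 151 − 0.12(928) = 39.64.
dP/dQ = −0.12, so dQ/dP = 1/(−0.12) = -8.333.
ε = (dQ/dP)(P/Q) = (-8.333)(39.64/928).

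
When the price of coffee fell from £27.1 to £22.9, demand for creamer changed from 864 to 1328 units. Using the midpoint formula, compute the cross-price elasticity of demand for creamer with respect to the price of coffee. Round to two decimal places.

ΔQ_x = 1328 − 864 = 464; ΔP_y = 22.9 − 27.1 = -4.2.
Midpoints: P̄_y = 25.00, Q̄_x = 1096.0.
ε_xy = (ΔQ_x/ΔP_y)(P̄_y/Q̄_x) = (464/-4.2)(25.00/1096.0).

-2.52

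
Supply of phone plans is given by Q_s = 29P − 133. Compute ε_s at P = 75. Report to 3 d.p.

At P = 75, Q_s = 2042.
dQ_s/dP = 29.
ε_s = (dQ_s/dP)(P/Q_s) = (29)(75/2042).

1.065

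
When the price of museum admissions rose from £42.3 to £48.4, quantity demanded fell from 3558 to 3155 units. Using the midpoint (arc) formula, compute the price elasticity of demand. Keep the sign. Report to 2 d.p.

ΔQ = 3155 − 3558 = -403; ΔP = 48.4 − 42.3 = 6.1.
Midpoints: P̄ = 45.35, Q̄ = 3356.5.
ε = (ΔQ/ΔP)(P̄/Q̄) = (-403/6.1)(45.35/3356.5).

-0.89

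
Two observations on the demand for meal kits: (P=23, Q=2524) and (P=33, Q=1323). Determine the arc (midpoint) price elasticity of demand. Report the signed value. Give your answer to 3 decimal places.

ΔQ = 1323 − 2524 = -1201; ΔP = 33 − 23 = 10.
Midpoints: P̄ = 28.00, Q̄ = 1923.5.
ε = (ΔQ/ΔP)(P̄/Q̄) = (-1201/10)(28.00/1923.5).

-1.748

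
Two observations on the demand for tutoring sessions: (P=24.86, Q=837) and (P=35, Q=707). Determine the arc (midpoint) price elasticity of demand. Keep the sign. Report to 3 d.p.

ΔQ = 707 − 837 = -130; ΔP = 35 − 24.86 = 10.14.
Midpoints: P̄ = 29.93, Q̄ = 772.0.
ε = (ΔQ/ΔP)(P̄/Q̄) = (-130/10.14)(29.93/772.0).

-0.497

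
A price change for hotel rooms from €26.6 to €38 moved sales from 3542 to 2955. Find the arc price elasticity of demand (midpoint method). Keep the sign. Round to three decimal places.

-0.512

ΔQ = 2955 − 3542 = -587; ΔP = 38 − 26.6 = 11.4.
Midpoints: P̄ = 32.30, Q̄ = 3248.5.
ε = (ΔQ/ΔP)(P̄/Q̄) = (-587/11.4)(32.30/3248.5).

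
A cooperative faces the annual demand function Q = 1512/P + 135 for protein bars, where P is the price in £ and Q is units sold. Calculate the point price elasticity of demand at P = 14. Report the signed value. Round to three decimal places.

-0.444

At P = 14, Q = 243.
dQ/dP = −1512/P² = -7.714.
ε = (dQ/dP)(P/Q) = (-7.714)(14/243).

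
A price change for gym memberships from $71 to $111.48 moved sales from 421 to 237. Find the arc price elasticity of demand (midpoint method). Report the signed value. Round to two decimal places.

-1.26

ΔQ = 237 − 421 = -184; ΔP = 111.48 − 71 = 40.48.
Midpoints: P̄ = 91.24, Q̄ = 329.0.
ε = (ΔQ/ΔP)(P̄/Q̄) = (-184/40.48)(91.24/329.0).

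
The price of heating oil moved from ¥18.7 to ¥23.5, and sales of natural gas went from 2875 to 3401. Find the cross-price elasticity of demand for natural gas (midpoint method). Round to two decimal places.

ΔQ_x = 3401 − 2875 = 526; ΔP_y = 23.5 − 18.7 = 4.8.
Midpoints: P̄_y = 21.10, Q̄_x = 3138.0.
ε_xy = (ΔQ_x/ΔP_y)(P̄_y/Q̄_x) = (526/4.8)(21.10/3138.0).

0.74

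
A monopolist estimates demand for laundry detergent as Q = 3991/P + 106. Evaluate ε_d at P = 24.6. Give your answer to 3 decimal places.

At P = 24.6, Q = 268.236.
dQ/dP = −3991/P² = -6.595.
ε = (dQ/dP)(P/Q) = (-6.595)(24.6/268.236).

-0.605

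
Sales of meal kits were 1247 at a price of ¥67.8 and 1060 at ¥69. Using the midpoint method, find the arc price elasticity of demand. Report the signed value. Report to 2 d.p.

ΔQ = 1060 − 1247 = -187; ΔP = 69 − 67.8 = 1.2.
Midpoints: P̄ = 68.40, Q̄ = 1153.5.
ε = (ΔQ/ΔP)(P̄/Q̄) = (-187/1.2)(68.40/1153.5).

-9.24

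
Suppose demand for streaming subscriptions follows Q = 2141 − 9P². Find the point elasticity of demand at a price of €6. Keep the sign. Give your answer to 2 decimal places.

At P = 6, Q = 1817.
dQ/dP = −18P = -108.
ε = (dQ/dP)(P/Q) = (-108)(6/1817).

-0.36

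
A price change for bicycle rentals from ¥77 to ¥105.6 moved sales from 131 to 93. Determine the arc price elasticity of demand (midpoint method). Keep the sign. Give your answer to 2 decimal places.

ΔQ = 93 − 131 = -38; ΔP = 105.6 − 77 = 28.6.
Midpoints: P̄ = 91.30, Q̄ = 112.0.
ε = (ΔQ/ΔP)(P̄/Q̄) = (-38/28.6)(91.30/112.0).

-1.08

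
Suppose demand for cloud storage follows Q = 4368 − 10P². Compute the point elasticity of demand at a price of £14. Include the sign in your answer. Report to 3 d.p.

-1.628

At P = 14, Q = 2408.
dQ/dP = −20P = -280.
ε = (dQ/dP)(P/Q) = (-280)(14/2408).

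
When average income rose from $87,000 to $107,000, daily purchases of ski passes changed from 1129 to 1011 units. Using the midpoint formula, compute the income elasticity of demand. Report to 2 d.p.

ΔQ = -118, ΔI = 20000. Midpoints: Ī = 97,000, Q̄ = 1070.0.
ε_I = (ΔQ/ΔI)(Ī/Q̄) = (-118/20000)(97000/1070.0).

-0.53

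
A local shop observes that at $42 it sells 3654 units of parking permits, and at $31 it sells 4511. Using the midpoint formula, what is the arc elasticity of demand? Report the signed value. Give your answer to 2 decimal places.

-0.70

ΔQ = 4511 − 3654 = 857; ΔP = 31 − 42 = -11.
Midpoints: P̄ = 36.50, Q̄ = 4082.5.
ε = (ΔQ/ΔP)(P̄/Q̄) = (857/-11)(36.50/4082.5).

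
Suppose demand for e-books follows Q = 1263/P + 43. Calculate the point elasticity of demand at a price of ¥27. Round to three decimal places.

-0.521

At P = 27, Q = 89.778.
dQ/dP = −1263/P² = -1.733.
ε = (dQ/dP)(P/Q) = (-1.733)(27/89.778).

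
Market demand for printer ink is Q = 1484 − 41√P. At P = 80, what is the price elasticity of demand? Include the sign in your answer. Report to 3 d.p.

At P = 80, Q = 1117.285.
dQ/dP = −41/(2√P) = -2.292.
ε = (dQ/dP)(P/Q) = (-2.292)(80/1117.285).
|ε| < 1, so demand is inelastic at this price.

-0.164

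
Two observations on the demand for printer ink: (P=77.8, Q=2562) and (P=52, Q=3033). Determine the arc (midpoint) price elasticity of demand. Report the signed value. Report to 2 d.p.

-0.42

ΔQ = 3033 − 2562 = 471; ΔP = 52 − 77.8 = -25.8.
Midpoints: P̄ = 64.90, Q̄ = 2797.5.
ε = (ΔQ/ΔP)(P̄/Q̄) = (471/-25.8)(64.90/2797.5).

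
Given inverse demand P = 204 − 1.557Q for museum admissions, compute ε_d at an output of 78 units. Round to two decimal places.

-0.68

At Q = 78, P = 204 − 1.557(78) = 82.55.
dP/dQ = −1.557, so dQ/dP = 1/(−1.557) = -0.642.
ε = (dQ/dP)(P/Q) = (-0.642)(82.55/78).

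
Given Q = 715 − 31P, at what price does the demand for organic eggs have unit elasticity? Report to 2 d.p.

11.53

For linear demand Q = a − bP, ε = −bP/(a − bP). |ε| = 1 when bP = a − bP, i.e. P = a/(2b).
P = 715/(2·31) = 715/62 = 11.5323.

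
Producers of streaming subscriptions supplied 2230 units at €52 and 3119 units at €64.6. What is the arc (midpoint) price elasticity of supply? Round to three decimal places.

1.538

ΔQ = 3119 − 2230 = 889; ΔP = 64.6 − 52 = 12.6.
Midpoints: P̄ = 58.30, Q̄ = 2674.5.
ε_s = (ΔQ/ΔP)(P̄/Q̄) = (889/12.6)(58.30/2674.5).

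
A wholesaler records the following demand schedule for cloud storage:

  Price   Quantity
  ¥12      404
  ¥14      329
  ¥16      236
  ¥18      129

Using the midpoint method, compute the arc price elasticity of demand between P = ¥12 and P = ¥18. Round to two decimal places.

-2.58

At P = 12, Q = 404; at P = 18, Q = 129.
ΔQ = -275, ΔP = 6. Midpoints: P̄ = 15.00, Q̄ = 266.5.
ε = (ΔQ/ΔP)(P̄/Q̄) = (-275/6)(15.00/266.5).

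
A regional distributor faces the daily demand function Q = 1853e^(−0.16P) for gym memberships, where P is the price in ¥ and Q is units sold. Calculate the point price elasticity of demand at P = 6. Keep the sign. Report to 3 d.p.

-0.960

At P = 6, Q = 709.501.
dQ/dP = −0.16·1853e^(−0.16P) = −0.16Q = -113.520.
ε = (dQ/dP)(P/Q) = (-113.520)(6/709.501).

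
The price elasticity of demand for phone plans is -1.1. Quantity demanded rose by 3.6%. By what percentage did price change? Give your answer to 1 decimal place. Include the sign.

%ΔP ≈ %ΔQ / ε = (3.6%)/(-1.1) = -3.27%.

-3.3%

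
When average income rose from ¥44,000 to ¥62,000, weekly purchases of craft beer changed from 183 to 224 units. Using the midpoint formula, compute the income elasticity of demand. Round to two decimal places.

0.59

ΔQ = 41, ΔI = 18000. Midpoints: Ī = 53,000, Q̄ = 203.5.
ε_I = (ΔQ/ΔI)(Ī/Q̄) = (41/18000)(53000/203.5).
ε_I > 0, so the good is normal.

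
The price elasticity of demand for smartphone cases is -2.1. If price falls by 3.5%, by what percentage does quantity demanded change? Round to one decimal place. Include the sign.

7.4%

%ΔQ ≈ ε × %ΔP = (-2.1)(-3.5%) = 7.35%.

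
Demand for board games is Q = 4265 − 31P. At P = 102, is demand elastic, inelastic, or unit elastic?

elastic

Q = 1103, dQ/dP = -31.
ε = (dQ/dP)(P/Q) ≈ -2.867.
|ε| = 2.87 > 1.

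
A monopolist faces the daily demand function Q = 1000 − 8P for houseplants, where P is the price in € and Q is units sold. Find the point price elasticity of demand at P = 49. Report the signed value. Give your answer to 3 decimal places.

At P = 49, Q = 608.
dQ/dP = −8.
ε = (dQ/dP)(P/Q) = (-8)(49/608).

-0.645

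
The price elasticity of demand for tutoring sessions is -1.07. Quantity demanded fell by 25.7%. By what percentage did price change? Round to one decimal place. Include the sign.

24.0%

%ΔP ≈ %ΔQ / ε = (-25.7%)/(-1.07) = 24.02%.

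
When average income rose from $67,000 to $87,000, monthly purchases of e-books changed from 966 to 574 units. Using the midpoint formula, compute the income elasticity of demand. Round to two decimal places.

-1.96

ΔQ = -392, ΔI = 20000. Midpoints: Ī = 77,000, Q̄ = 770.0.
ε_I = (ΔQ/ΔI)(Ī/Q̄) = (-392/20000)(77000/770.0).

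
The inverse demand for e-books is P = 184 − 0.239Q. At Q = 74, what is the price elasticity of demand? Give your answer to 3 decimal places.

At Q = 74, P = 184 − 0.239(74) = 166.31.
dP/dQ = −0.239, so dQ/dP = 1/(−0.239) = -4.184.
ε = (dQ/dP)(P/Q) = (-4.184)(166.31/74).

-9.404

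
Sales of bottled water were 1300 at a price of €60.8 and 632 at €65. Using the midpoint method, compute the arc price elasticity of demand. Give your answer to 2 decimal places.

-10.36

ΔQ = 632 − 1300 = -668; ΔP = 65 − 60.8 = 4.2.
Midpoints: P̄ = 62.90, Q̄ = 966.0.
ε = (ΔQ/ΔP)(P̄/Q̄) = (-668/4.2)(62.90/966.0).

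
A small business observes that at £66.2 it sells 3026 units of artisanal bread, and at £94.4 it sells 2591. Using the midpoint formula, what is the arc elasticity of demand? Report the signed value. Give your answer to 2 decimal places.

ΔQ = 2591 − 3026 = -435; ΔP = 94.4 − 66.2 = 28.2.
Midpoints: P̄ = 80.30, Q̄ = 2808.5.
ε = (ΔQ/ΔP)(P̄/Q̄) = (-435/28.2)(80.30/2808.5).

-0.44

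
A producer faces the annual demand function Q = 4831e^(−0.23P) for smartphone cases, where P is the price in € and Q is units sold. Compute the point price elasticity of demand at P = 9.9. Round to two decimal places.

-2.28

At P = 9.9, Q = 495.620.
dQ/dP = −0.23·4831e^(−0.23P) = −0.23Q = -113.993.
ε = (dQ/dP)(P/Q) = (-113.993)(9.9/495.620).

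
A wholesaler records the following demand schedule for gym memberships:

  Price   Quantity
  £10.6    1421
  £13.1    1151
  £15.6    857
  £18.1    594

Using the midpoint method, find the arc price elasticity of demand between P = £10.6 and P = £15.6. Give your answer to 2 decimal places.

At P = 10.6, Q = 1421; at P = 15.6, Q = 857.
ΔQ = -564, ΔP = 5.0. Midpoints: P̄ = 13.10, Q̄ = 1139.0.
ε = (ΔQ/ΔP)(P̄/Q̄) = (-564/5.0)(13.10/1139.0).

-1.30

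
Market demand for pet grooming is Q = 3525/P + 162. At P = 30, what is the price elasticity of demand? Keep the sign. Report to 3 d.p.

-0.420

At P = 30, Q = 279.500.
dQ/dP = −3525/P² = -3.917.
ε = (dQ/dP)(P/Q) = (-3.917)(30/279.500).
|ε| < 1, so demand is inelastic at this price.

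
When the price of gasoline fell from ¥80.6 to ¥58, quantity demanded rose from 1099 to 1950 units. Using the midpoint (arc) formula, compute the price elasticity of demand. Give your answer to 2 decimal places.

ΔQ = 1950 − 1099 = 851; ΔP = 58 − 80.6 = -22.6.
Midpoints: P̄ = 69.30, Q̄ = 1524.5.
ε = (ΔQ/ΔP)(P̄/Q̄) = (851/-22.6)(69.30/1524.5).

-1.71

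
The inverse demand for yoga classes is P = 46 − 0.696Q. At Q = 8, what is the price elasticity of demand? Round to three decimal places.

-7.261

At Q = 8, P = 46 − 0.696(8) = 40.43.
dP/dQ = −0.696, so dQ/dP = 1/(−0.696) = -1.437.
ε = (dQ/dP)(P/Q) = (-1.437)(40.43/8).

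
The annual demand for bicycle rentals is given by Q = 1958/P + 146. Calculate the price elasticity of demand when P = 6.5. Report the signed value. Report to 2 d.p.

-0.67

At P = 6.5, Q = 447.231.
dQ/dP = −1958/P² = -46.343.
ε = (dQ/dP)(P/Q) = (-46.343)(6.5/447.231).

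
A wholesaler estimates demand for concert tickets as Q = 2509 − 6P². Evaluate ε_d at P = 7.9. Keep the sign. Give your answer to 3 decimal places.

-0.351

At P = 7.9, Q = 2134.540.
dQ/dP = −12P = -94.800.
ε = (dQ/dP)(P/Q) = (-94.800)(7.9/2134.540).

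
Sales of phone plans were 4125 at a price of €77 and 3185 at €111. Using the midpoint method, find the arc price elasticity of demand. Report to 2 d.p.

-0.71

ΔQ = 3185 − 4125 = -940; ΔP = 111 − 77 = 34.
Midpoints: P̄ = 94.00, Q̄ = 3655.0.
ε = (ΔQ/ΔP)(P̄/Q̄) = (-940/34)(94.00/3655.0).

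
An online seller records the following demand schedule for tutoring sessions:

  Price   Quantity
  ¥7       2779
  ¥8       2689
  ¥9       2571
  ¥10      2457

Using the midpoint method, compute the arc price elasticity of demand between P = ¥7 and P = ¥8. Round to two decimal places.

At P = 7, Q = 2779; at P = 8, Q = 2689.
ΔQ = -90, ΔP = 1. Midpoints: P̄ = 7.50, Q̄ = 2734.0.
ε = (ΔQ/ΔP)(P̄/Q̄) = (-90/1)(7.50/2734.0).

-0.25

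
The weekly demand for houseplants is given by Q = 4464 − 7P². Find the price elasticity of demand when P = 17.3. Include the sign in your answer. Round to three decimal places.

At P = 17.3, Q = 2368.970.
dQ/dP = −14P = -242.200.
ε = (dQ/dP)(P/Q) = (-242.200)(17.3/2368.970).

-1.769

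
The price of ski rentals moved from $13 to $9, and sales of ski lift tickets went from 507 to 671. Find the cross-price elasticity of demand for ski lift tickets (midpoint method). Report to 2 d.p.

-0.77

ΔQ_x = 671 − 507 = 164; ΔP_y = 9 − 13 = -4.
Midpoints: P̄_y = 11.00, Q̄_x = 589.0.
ε_xy = (ΔQ_x/ΔP_y)(P̄_y/Q̄_x) = (164/-4)(11.00/589.0).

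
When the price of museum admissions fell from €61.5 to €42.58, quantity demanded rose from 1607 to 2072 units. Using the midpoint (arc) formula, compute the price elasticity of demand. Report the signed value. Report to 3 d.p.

ΔQ = 2072 − 1607 = 465; ΔP = 42.58 − 61.5 = -18.92.
Midpoints: P̄ = 52.04, Q̄ = 1839.5.
ε = (ΔQ/ΔP)(P̄/Q̄) = (465/-18.92)(52.04/1839.5).

-0.695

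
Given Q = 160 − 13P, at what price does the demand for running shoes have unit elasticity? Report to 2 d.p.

For linear demand Q = a − bP, ε = −bP/(a − bP). |ε| = 1 when bP = a − bP, i.e. P = a/(2b).
P = 160/(2·13) = 160/26 = 6.1538.

6.15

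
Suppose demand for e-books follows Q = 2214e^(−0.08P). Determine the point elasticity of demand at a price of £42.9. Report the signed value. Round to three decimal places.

-3.432

At P = 42.9, Q = 71.561.
dQ/dP = −0.08·2214e^(−0.08P) = −0.08Q = -5.725.
ε = (dQ/dP)(P/Q) = (-5.725)(42.9/71.561).
|ε| > 1, so demand is elastic at this price.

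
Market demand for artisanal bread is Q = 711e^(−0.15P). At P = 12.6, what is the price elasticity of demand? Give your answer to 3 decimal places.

At P = 12.6, Q = 107.412.
dQ/dP = −0.15·711e^(−0.15P) = −0.15Q = -16.112.
ε = (dQ/dP)(P/Q) = (-16.112)(12.6/107.412).

-1.890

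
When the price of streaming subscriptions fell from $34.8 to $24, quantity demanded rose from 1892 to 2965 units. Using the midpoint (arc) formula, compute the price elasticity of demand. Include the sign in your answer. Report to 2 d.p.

-1.20

ΔQ = 2965 − 1892 = 1073; ΔP = 24 − 34.8 = -10.8.
Midpoints: P̄ = 29.40, Q̄ = 2428.5.
ε = (ΔQ/ΔP)(P̄/Q̄) = (1073/-10.8)(29.40/2428.5).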